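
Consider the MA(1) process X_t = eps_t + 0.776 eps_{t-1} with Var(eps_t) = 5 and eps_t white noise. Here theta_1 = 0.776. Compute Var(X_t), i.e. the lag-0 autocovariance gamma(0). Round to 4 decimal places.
\gamma(0) = 8.0109

For an MA(q) process X_t = eps_t + sum_i theta_i eps_{t-i} with
Var(eps_t) = sigma^2, the variance is
  gamma(0) = sigma^2 * (1 + sum_i theta_i^2).
  sum_i theta_i^2 = (0.776)^2 = 0.602176.
  gamma(0) = 5 * (1 + 0.602176) = 5 * 1.602176 = 8.01088, which rounds to 8.0109.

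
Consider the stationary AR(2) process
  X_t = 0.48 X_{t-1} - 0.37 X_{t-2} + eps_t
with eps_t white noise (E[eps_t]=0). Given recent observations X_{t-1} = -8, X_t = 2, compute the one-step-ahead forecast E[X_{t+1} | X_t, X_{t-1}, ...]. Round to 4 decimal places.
E[X_{t+1} \mid \mathcal F_t] = 3.9200

For an AR(p) model X_t = c + sum_i phi_i X_{t-i} + eps_t, the
one-step-ahead conditional mean is
  E[X_{t+1} | X_t, ...] = c + sum_i phi_i X_{t+1-i}.
Substitute known values:
  E[X_{t+1} | ...] = (0.48) * (2) + (-0.37) * (-8)
                   = 3.9200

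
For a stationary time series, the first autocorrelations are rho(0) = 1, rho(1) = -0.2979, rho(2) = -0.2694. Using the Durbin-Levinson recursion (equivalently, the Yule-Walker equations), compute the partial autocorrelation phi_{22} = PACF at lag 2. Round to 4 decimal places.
\phi_{22} = -0.3930

The PACF at lag k is phi_{kk}, the last component of the solution
to the Yule-Walker system G_k phi = r_k where
  (G_k)_{ij} = rho(|i - j|), (r_k)_i = rho(i), i,j = 1..k.
Equivalently, Durbin-Levinson gives phi_{kk} iteratively:
  phi_{11} = rho(1)
  phi_{kk} = [rho(k) - sum_{j=1..k-1} phi_{k-1,j} rho(k-j)]
            / [1 - sum_{j=1..k-1} phi_{k-1,j} rho(j)],
  phi_{k,j} = phi_{k-1,j} - phi_{kk} phi_{k-1,k-j},  j = 1..k-1.
Step k = 1:
  phi_11 = rho(1) = -0.2979.
Step k = 2:
  phi_22 = [rho(2) - phi_11 rho(1)] / [1 - phi_11 rho(1)] = [-0.2694 - (-0.2979)(-0.2979)] / [1 - (-0.2979)(-0.2979)]
         = -0.35814441 / 0.91125559 = -0.393.
Therefore phi_{22} = -0.3930.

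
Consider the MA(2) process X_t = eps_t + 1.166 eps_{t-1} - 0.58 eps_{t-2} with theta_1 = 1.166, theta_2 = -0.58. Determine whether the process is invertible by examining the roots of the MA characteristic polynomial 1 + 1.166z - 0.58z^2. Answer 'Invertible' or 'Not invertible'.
\text{Not invertible}

The MA(q) characteristic polynomial is P(z) = 1 + 1.166z - 0.58z^2.
Invertibility requires all roots to lie outside the unit circle, i.e. |z| > 1 for every root.
Set 1 + (1.166) z + (-0.58) z^2 = 0, i.e. a z^2 + b z + c = 0 with a = -0.58, b = 1.166, c = 1.
Discriminant D = b^2 - 4ac = (1.166)^2 - 4*(-0.58)*1 = 1.359556 - (-2.32) = 3.679556.
D >= 0, so the roots are real: z = (-b +/- sqrt(D)) / (2a) = (-1.166 +/- 1.918217) / (-1.16).
  z_1 = (-1.166 + 1.918217) / (-1.16) = -0.6485,   |z_1| = 0.6485.
  z_2 = (-1.166 - 1.918217) / (-1.16) = 2.6588,   |z_2| = 2.6588.
Moduli of all roots: 0.6485, 2.6588.
All moduli strictly greater than 1? No.
Verdict: Not invertible.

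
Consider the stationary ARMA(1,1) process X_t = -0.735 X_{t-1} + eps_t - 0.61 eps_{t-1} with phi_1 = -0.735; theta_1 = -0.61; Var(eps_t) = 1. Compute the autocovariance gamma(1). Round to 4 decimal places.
\gamma(1) = -4.2369

Multiply the model equation by X_{t-k} and take expectations. With theta_0 = psi_0 = 1 and psi_j the MA(infinity) weights, this gives
  gamma(k) - sum_i phi_i gamma(k-i) = c_k,
  c_k = sigma^2 * sum_{j=k..q} theta_j psi_{j-k}   (c_k = 0 for k > q),
using gamma(-m) = gamma(m).
psi-weights needed (psi_j = theta_j + sum_i phi_i psi_{j-i}):
  psi_1 = theta_1 + phi_1 = -0.61 + (-0.735) = -1.345
Right-hand sides:
  c_0 = sigma^2 (1 + theta_1 psi_1) = 1 * (1 + (-0.61)(-1.345)) = 1 * 1.82045 = 1.82045
  c_1 = sigma^2 theta_1 = 1 * (-0.61) = -0.61
  c_2 = 0
Equations for k = 0 and k = 1 (AR order 1):
  gamma(0) = phi_1 gamma(1) + c_0
  gamma(1) = phi_1 gamma(0) + c_1
Substituting the second into the first: gamma(0) (1 - phi_1^2) = c_0 + phi_1 c_1, so
  gamma(0) = (c_0 + phi_1 c_1) / (1 - phi_1^2) = (1.82045 + (-0.735)(-0.61)) / (1 - (-0.735)^2) = 2.2688 / 0.459775 = 4.934588.
  gamma(1) = phi_1 gamma(0) + c_1 = (-0.735)(4.934588) + (-0.61) = -4.236922.
Therefore gamma(1) = -4.2369 (to 4 decimal places).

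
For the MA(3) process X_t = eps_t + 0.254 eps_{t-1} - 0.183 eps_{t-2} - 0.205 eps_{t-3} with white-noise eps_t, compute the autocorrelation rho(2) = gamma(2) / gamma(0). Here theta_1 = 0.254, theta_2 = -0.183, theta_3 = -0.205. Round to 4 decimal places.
\rho(2) = -0.2062

For an MA(q) process with theta_0 = 1, the autocovariance is
  gamma(k) = sigma^2 * sum_{i=0..q-k} theta_i * theta_{i+k},
and rho(k) = gamma(k) / gamma(0). Sigma^2 cancels.
  numerator   = (1)*(-0.183) + (0.254)*(-0.205) = -0.23507.
  denominator = (1)^2 + (0.254)^2 + (-0.183)^2 + (-0.205)^2 = 1.14003.
  rho(2) = -0.23507 / 1.14003 = -0.2062.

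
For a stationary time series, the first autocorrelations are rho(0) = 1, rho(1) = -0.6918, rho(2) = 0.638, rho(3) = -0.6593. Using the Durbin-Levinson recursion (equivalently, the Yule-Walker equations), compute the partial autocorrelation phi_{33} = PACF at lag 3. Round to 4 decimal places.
\phi_{33} = -0.2991

The PACF at lag k is phi_{kk}, the last component of the solution
to the Yule-Walker system G_k phi = r_k where
  (G_k)_{ij} = rho(|i - j|), (r_k)_i = rho(i), i,j = 1..k.
Equivalently, Durbin-Levinson gives phi_{kk} iteratively:
  phi_{11} = rho(1)
  phi_{kk} = [rho(k) - sum_{j=1..k-1} phi_{k-1,j} rho(k-j)]
            / [1 - sum_{j=1..k-1} phi_{k-1,j} rho(j)],
  phi_{k,j} = phi_{k-1,j} - phi_{kk} phi_{k-1,k-j},  j = 1..k-1.
Step k = 1:
  phi_11 = rho(1) = -0.6918.
Step k = 2:
  phi_22 = [rho(2) - phi_11 rho(1)] / [1 - phi_11 rho(1)] = [0.638 - (-0.6918)(-0.6918)] / [1 - (-0.6918)(-0.6918)]
         = 0.15941276 / 0.52141276 = 0.305732.
  Update: phi_21 = phi_11 - phi_22 phi_11 = -0.6918 - (0.305732)(-0.6918) = -0.480294.
Step k = 3:
  phi_33 = [rho(3) - phi_21 rho(2) - phi_22 rho(1)] / [1 - phi_21 rho(1) - phi_22 rho(2)]
    numerator   = -0.6593 - (-0.480294)(0.638) - (0.305732)(-0.6918) = -0.14136655
    denominator = 1 - (-0.480294)(-0.6918) - (0.305732)(0.638) = 0.47267512
  phi_33 = -0.14136655 / 0.47267512 = -0.2991.
Therefore phi_{33} = -0.2991.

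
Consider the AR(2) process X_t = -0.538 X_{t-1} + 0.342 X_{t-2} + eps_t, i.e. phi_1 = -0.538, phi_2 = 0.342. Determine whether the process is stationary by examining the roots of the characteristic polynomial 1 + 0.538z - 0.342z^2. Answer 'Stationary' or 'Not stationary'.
\text{Stationary}

The AR(p) characteristic polynomial is P(z) = 1 + 0.538z - 0.342z^2.
Stationarity requires all roots to lie outside the unit circle, i.e. |z| > 1 for every root.
Set 1 + (0.538) z + (-0.342) z^2 = 0, i.e. a z^2 + b z + c = 0 with a = -0.342, b = 0.538, c = 1.
Discriminant D = b^2 - 4ac = (0.538)^2 - 4*(-0.342)*1 = 0.289444 - (-1.368) = 1.657444.
D >= 0, so the roots are real: z = (-b +/- sqrt(D)) / (2a) = (-0.538 +/- 1.287418) / (-0.684).
  z_1 = (-0.538 + 1.287418) / (-0.684) = -1.0956,   |z_1| = 1.0956.
  z_2 = (-0.538 - 1.287418) / (-0.684) = 2.6687,   |z_2| = 2.6687.
Moduli of all roots: 1.0956, 2.6687.
All moduli strictly greater than 1? Yes.
Verdict: Stationary.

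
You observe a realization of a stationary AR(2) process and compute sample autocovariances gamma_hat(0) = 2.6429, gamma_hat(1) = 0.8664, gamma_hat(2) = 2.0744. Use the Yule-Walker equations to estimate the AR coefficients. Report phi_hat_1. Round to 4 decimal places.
\hat\phi_{1} = 0.0790

The Yule-Walker equations for an AR(p) process read, in matrix form,
  Gamma_p phi = r_p,   with   (Gamma_p)_{ij} = gamma(|i - j|),
                       (r_p)_i = gamma(i),   i,j = 1..p.
Substitute the sample gammas (Toeplitz matrix and right-hand side of size 2):
  Gamma_p = [[2.6429, 0.8664], [0.8664, 2.6429]]
  r_p     = [0.8664, 2.0744]
Written out:
  2.6429 phi_1 + 0.8664 phi_2 = 0.8664
  0.8664 phi_1 + 2.6429 phi_2 = 2.0744
Solve by Cramer's rule:
  det = gamma(0)^2 - gamma(1)^2 = (2.6429)^2 - (0.8664)^2 = 6.98492041 - 0.75064896 = 6.23427145
  phi_hat_1 = [gamma(1) gamma(0) - gamma(1) gamma(2)] / det = [(0.8664)(2.6429) - (0.8664)(2.0744)] / 6.23427145 = 0.4925484 / 6.23427145 = 0.079
  phi_hat_2 = [gamma(0) gamma(2) - gamma(1)^2] / det = [(2.6429)(2.0744) - (0.8664)^2] / 6.23427145 = 4.7317828 / 6.23427145 = 0.759
So phi_hat = [0.0790, 0.7590].
Therefore phi_hat_1 = 0.0790.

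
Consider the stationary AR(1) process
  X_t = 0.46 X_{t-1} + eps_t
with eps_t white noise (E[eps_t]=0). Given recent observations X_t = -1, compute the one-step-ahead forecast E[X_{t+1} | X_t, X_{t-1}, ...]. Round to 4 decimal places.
E[X_{t+1} \mid \mathcal F_t] = -0.4600

For an AR(p) model X_t = c + sum_i phi_i X_{t-i} + eps_t, the
one-step-ahead conditional mean is
  E[X_{t+1} | X_t, ...] = c + sum_i phi_i X_{t+1-i}.
Substitute known values:
  E[X_{t+1} | ...] = (0.46) * (-1)
                   = -0.4600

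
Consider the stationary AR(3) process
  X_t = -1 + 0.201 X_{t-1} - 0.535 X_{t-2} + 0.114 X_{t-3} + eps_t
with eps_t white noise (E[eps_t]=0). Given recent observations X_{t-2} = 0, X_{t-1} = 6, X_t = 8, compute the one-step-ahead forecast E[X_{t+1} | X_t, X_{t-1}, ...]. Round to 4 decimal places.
E[X_{t+1} \mid \mathcal F_t] = -2.6020

For an AR(p) model X_t = c + sum_i phi_i X_{t-i} + eps_t, the
one-step-ahead conditional mean is
  E[X_{t+1} | X_t, ...] = c + sum_i phi_i X_{t+1-i}.
Substitute known values:
  E[X_{t+1} | ...] = -1 + (0.201) * (8) + (-0.535) * (6) + (0.114) * (0)
                   = -2.6020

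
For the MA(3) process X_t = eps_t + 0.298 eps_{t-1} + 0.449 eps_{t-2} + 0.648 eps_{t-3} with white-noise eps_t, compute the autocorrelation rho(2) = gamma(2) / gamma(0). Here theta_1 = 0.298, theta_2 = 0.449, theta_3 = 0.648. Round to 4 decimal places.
\rho(2) = 0.3754

For an MA(q) process with theta_0 = 1, the autocovariance is
  gamma(k) = sigma^2 * sum_{i=0..q-k} theta_i * theta_{i+k},
and rho(k) = gamma(k) / gamma(0). Sigma^2 cancels.
  numerator   = (1)*(0.449) + (0.298)*(0.648) = 0.642104.
  denominator = (1)^2 + (0.298)^2 + (0.449)^2 + (0.648)^2 = 1.710309.
  rho(2) = 0.642104 / 1.710309 = 0.3754.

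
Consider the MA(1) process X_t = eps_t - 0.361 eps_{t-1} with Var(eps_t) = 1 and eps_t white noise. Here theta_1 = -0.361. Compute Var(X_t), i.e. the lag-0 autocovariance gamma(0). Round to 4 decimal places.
\gamma(0) = 1.1303

For an MA(q) process X_t = eps_t + sum_i theta_i eps_{t-i} with
Var(eps_t) = sigma^2, the variance is
  gamma(0) = sigma^2 * (1 + sum_i theta_i^2).
  sum_i theta_i^2 = (-0.361)^2 = 0.130321.
  gamma(0) = 1 * (1 + 0.130321) = 1 * 1.130321 = 1.130321, which rounds to 1.1303.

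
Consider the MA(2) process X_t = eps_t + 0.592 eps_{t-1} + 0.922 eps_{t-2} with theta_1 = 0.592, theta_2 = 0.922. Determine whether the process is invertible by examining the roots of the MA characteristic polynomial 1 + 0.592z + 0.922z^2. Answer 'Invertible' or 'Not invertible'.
\text{Invertible}

The MA(q) characteristic polynomial is P(z) = 1 + 0.592z + 0.922z^2.
Invertibility requires all roots to lie outside the unit circle, i.e. |z| > 1 for every root.
Set 1 + (0.592) z + (0.922) z^2 = 0, i.e. a z^2 + b z + c = 0 with a = 0.922, b = 0.592, c = 1.
Discriminant D = b^2 - 4ac = (0.592)^2 - 4*(0.922)*1 = 0.350464 - (3.688) = -3.337536.
D < 0, so the roots are the complex-conjugate pair z = (-b +/- i sqrt(-D)) / (2a) = -0.321 +/- 0.9907i.
For a conjugate pair |z|^2 = z * conj(z) = (product of roots) = c/a = 1/(0.922) = 1.084599, so |z| = sqrt(1.084599) = 1.0414 for both roots.
Moduli of all roots: 1.0414, 1.0414.
All moduli strictly greater than 1? Yes.
Verdict: Invertible.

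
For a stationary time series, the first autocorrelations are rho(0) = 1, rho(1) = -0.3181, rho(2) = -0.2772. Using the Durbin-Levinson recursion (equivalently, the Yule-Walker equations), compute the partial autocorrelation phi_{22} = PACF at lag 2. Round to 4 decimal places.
\phi_{22} = -0.4210

The PACF at lag k is phi_{kk}, the last component of the solution
to the Yule-Walker system G_k phi = r_k where
  (G_k)_{ij} = rho(|i - j|), (r_k)_i = rho(i), i,j = 1..k.
Equivalently, Durbin-Levinson gives phi_{kk} iteratively:
  phi_{11} = rho(1)
  phi_{kk} = [rho(k) - sum_{j=1..k-1} phi_{k-1,j} rho(k-j)]
            / [1 - sum_{j=1..k-1} phi_{k-1,j} rho(j)],
  phi_{k,j} = phi_{k-1,j} - phi_{kk} phi_{k-1,k-j},  j = 1..k-1.
Step k = 1:
  phi_11 = rho(1) = -0.3181.
Step k = 2:
  phi_22 = [rho(2) - phi_11 rho(1)] / [1 - phi_11 rho(1)] = [-0.2772 - (-0.3181)(-0.3181)] / [1 - (-0.3181)(-0.3181)]
         = -0.37838761 / 0.89881239 = -0.421.
Therefore phi_{22} = -0.4210.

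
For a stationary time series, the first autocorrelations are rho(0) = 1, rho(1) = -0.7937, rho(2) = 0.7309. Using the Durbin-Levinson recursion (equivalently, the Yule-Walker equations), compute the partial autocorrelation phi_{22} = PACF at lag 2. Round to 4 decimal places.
\phi_{22} = 0.2728

The PACF at lag k is phi_{kk}, the last component of the solution
to the Yule-Walker system G_k phi = r_k where
  (G_k)_{ij} = rho(|i - j|), (r_k)_i = rho(i), i,j = 1..k.
Equivalently, Durbin-Levinson gives phi_{kk} iteratively:
  phi_{11} = rho(1)
  phi_{kk} = [rho(k) - sum_{j=1..k-1} phi_{k-1,j} rho(k-j)]
            / [1 - sum_{j=1..k-1} phi_{k-1,j} rho(j)],
  phi_{k,j} = phi_{k-1,j} - phi_{kk} phi_{k-1,k-j},  j = 1..k-1.
Step k = 1:
  phi_11 = rho(1) = -0.7937.
Step k = 2:
  phi_22 = [rho(2) - phi_11 rho(1)] / [1 - phi_11 rho(1)] = [0.7309 - (-0.7937)(-0.7937)] / [1 - (-0.7937)(-0.7937)]
         = 0.10094031 / 0.37004031 = 0.2728.
Therefore phi_{22} = 0.2728.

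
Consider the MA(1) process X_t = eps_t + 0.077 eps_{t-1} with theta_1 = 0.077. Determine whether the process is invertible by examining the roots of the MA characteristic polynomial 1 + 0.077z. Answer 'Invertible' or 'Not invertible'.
\text{Invertible}

The MA(q) characteristic polynomial is P(z) = 1 + 0.077z.
Invertibility requires all roots to lie outside the unit circle, i.e. |z| > 1 for every root.
This is linear in z: 1 + (0.077) z = 0  =>  z = -1/(0.077) = -12.987013,  |z| = 12.987013.
Moduli of all roots: 12.9870.
All moduli strictly greater than 1? Yes.
Verdict: Invertible.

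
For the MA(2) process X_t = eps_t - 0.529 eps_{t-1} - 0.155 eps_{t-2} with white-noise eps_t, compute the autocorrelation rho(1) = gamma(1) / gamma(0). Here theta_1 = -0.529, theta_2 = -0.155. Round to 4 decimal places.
\rho(1) = -0.3428

For an MA(q) process with theta_0 = 1, the autocovariance is
  gamma(k) = sigma^2 * sum_{i=0..q-k} theta_i * theta_{i+k},
and rho(k) = gamma(k) / gamma(0). Sigma^2 cancels.
  numerator   = (1)*(-0.529) + (-0.529)*(-0.155) = -0.447005.
  denominator = (1)^2 + (-0.529)^2 + (-0.155)^2 = 1.303866.
  rho(1) = -0.447005 / 1.303866 = -0.3428.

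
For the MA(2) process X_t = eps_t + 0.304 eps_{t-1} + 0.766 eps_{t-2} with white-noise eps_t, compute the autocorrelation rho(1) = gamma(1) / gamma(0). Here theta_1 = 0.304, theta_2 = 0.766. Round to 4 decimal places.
\rho(1) = 0.3197

For an MA(q) process with theta_0 = 1, the autocovariance is
  gamma(k) = sigma^2 * sum_{i=0..q-k} theta_i * theta_{i+k},
and rho(k) = gamma(k) / gamma(0). Sigma^2 cancels.
  numerator   = (1)*(0.304) + (0.304)*(0.766) = 0.536864.
  denominator = (1)^2 + (0.304)^2 + (0.766)^2 = 1.679172.
  rho(1) = 0.536864 / 1.679172 = 0.3197.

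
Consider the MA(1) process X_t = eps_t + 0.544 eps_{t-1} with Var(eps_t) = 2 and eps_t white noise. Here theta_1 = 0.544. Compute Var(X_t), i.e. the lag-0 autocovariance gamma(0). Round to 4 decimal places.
\gamma(0) = 2.5919

For an MA(q) process X_t = eps_t + sum_i theta_i eps_{t-i} with
Var(eps_t) = sigma^2, the variance is
  gamma(0) = sigma^2 * (1 + sum_i theta_i^2).
  sum_i theta_i^2 = (0.544)^2 = 0.295936.
  gamma(0) = 2 * (1 + 0.295936) = 2 * 1.295936 = 2.591872, which rounds to 2.5919.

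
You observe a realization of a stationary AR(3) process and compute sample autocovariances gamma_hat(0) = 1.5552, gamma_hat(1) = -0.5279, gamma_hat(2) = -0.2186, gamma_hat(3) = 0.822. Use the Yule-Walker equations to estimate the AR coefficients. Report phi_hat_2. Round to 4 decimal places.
\hat\phi_{2} = -0.0900

The Yule-Walker equations for an AR(p) process read, in matrix form,
  Gamma_p phi = r_p,   with   (Gamma_p)_{ij} = gamma(|i - j|),
                       (r_p)_i = gamma(i),   i,j = 1..p.
Substitute the sample gammas (Toeplitz matrix and right-hand side of size 3):
  Gamma_p = [[1.5552, -0.5279, -0.2186], [-0.5279, 1.5552, -0.5279], [-0.2186, -0.5279, 1.5552]]
  r_p     = [-0.5279, -0.2186, 0.822]
Written out (R1..R3):
  (R1) 1.5552 phi_1 - 0.5279 phi_2 - 0.2186 phi_3 = -0.5279
  (R2) -0.5279 phi_1 + 1.5552 phi_2 - 0.5279 phi_3 = -0.2186
  (R3) -0.2186 phi_1 - 0.5279 phi_2 + 1.5552 phi_3 = 0.822
Gaussian elimination:
  R2 <- R2 - (-0.5279/1.5552) R1 = R2 - (-0.339442) R1:  1.376009 phi_2 - 0.602102 phi_3 = -0.397791
  R3 <- R3 - (-0.2186/1.5552) R1 = R3 - (-0.140561) R1:  -0.602102 phi_2 + 1.524473 phi_3 = 0.747798
  R3 <- R3 - (-0.602102/1.376009) R2 = R3 - (-0.437571) R2:  1.261011 phi_3 = 0.573736
Back-substitution:
  phi_hat_3 = 0.573736 / 1.261011 = 0.454981
  phi_hat_2 = (-0.397791 - (-0.602102)(0.454981)) / 1.376009 = -0.090004
  phi_hat_1 = (-0.5279 - (-0.5279)(-0.090004) - (-0.2186)(0.454981)) / 1.5552 = -0.306041
So phi_hat = [-0.3060, -0.0900, 0.4550].
Therefore phi_hat_2 = -0.0900.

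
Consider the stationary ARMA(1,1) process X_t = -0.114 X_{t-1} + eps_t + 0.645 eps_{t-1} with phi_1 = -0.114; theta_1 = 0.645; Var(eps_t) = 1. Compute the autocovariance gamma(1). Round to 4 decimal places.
\gamma(1) = 0.4984

Multiply the model equation by X_{t-k} and take expectations. With theta_0 = psi_0 = 1 and psi_j the MA(infinity) weights, this gives
  gamma(k) - sum_i phi_i gamma(k-i) = c_k,
  c_k = sigma^2 * sum_{j=k..q} theta_j psi_{j-k}   (c_k = 0 for k > q),
using gamma(-m) = gamma(m).
psi-weights needed (psi_j = theta_j + sum_i phi_i psi_{j-i}):
  psi_1 = theta_1 + phi_1 = 0.645 + (-0.114) = 0.531
Right-hand sides:
  c_0 = sigma^2 (1 + theta_1 psi_1) = 1 * (1 + (0.645)(0.531)) = 1 * 1.342495 = 1.342495
  c_1 = sigma^2 theta_1 = 1 * (0.645) = 0.645
  c_2 = 0
Equations for k = 0 and k = 1 (AR order 1):
  gamma(0) = phi_1 gamma(1) + c_0
  gamma(1) = phi_1 gamma(0) + c_1
Substituting the second into the first: gamma(0) (1 - phi_1^2) = c_0 + phi_1 c_1, so
  gamma(0) = (c_0 + phi_1 c_1) / (1 - phi_1^2) = (1.342495 + (-0.114)(0.645)) / (1 - (-0.114)^2) = 1.268965 / 0.987004 = 1.285674.
  gamma(1) = phi_1 gamma(0) + c_1 = (-0.114)(1.285674) + (0.645) = 0.498433.
Therefore gamma(1) = 0.4984 (to 4 decimal places).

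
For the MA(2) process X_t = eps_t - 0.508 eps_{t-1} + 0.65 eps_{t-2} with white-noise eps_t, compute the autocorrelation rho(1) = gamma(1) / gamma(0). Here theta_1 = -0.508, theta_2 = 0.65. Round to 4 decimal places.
\rho(1) = -0.4988

For an MA(q) process with theta_0 = 1, the autocovariance is
  gamma(k) = sigma^2 * sum_{i=0..q-k} theta_i * theta_{i+k},
and rho(k) = gamma(k) / gamma(0). Sigma^2 cancels.
  numerator   = (1)*(-0.508) + (-0.508)*(0.65) = -0.8382.
  denominator = (1)^2 + (-0.508)^2 + (0.65)^2 = 1.680564.
  rho(1) = -0.8382 / 1.680564 = -0.4988.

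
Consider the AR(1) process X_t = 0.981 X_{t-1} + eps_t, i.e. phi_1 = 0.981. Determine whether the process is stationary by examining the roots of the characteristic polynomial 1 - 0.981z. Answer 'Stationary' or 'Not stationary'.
\text{Stationary}

The AR(p) characteristic polynomial is P(z) = 1 - 0.981z.
Stationarity requires all roots to lie outside the unit circle, i.e. |z| > 1 for every root.
This is linear in z: 1 + (-0.981) z = 0  =>  z = -1/(-0.981) = 1.019368,  |z| = 1.019368.
Moduli of all roots: 1.0194.
All moduli strictly greater than 1? Yes.
Verdict: Stationary.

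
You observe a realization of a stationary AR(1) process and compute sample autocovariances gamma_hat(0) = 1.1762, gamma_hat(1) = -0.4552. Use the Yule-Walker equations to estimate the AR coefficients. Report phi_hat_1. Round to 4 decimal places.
\hat\phi_{1} = -0.3870

The Yule-Walker equations for an AR(p) process read, in matrix form,
  Gamma_p phi = r_p,   with   (Gamma_p)_{ij} = gamma(|i - j|),
                       (r_p)_i = gamma(i),   i,j = 1..p.
Substitute the sample gammas (Toeplitz matrix and right-hand side of size 1):
  Gamma_p = [[1.1762]]
  r_p     = [-0.4552]
With p = 1 this is the single equation gamma(0) phi_1 = gamma(1):
  phi_hat_1 = gamma(1) / gamma(0) = -0.4552 / 1.1762 = -0.3870.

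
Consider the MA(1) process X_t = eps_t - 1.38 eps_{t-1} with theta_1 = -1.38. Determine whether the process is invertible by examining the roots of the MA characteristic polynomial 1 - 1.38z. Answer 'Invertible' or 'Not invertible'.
\text{Not invertible}

The MA(q) characteristic polynomial is P(z) = 1 - 1.38z.
Invertibility requires all roots to lie outside the unit circle, i.e. |z| > 1 for every root.
This is linear in z: 1 + (-1.38) z = 0  =>  z = -1/(-1.38) = 0.724638,  |z| = 0.724638.
Moduli of all roots: 0.7246.
All moduli strictly greater than 1? No.
Verdict: Not invertible.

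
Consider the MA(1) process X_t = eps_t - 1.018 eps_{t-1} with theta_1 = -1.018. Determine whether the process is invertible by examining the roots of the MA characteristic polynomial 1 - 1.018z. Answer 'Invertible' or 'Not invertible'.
\text{Not invertible}

The MA(q) characteristic polynomial is P(z) = 1 - 1.018z.
Invertibility requires all roots to lie outside the unit circle, i.e. |z| > 1 for every root.
This is linear in z: 1 + (-1.018) z = 0  =>  z = -1/(-1.018) = 0.982318,  |z| = 0.982318.
Moduli of all roots: 0.9823.
All moduli strictly greater than 1? No.
Verdict: Not invertible.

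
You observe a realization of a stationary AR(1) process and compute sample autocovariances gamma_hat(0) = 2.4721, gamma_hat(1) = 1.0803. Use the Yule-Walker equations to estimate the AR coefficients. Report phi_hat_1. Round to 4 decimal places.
\hat\phi_{1} = 0.4370

The Yule-Walker equations for an AR(p) process read, in matrix form,
  Gamma_p phi = r_p,   with   (Gamma_p)_{ij} = gamma(|i - j|),
                       (r_p)_i = gamma(i),   i,j = 1..p.
Substitute the sample gammas (Toeplitz matrix and right-hand side of size 1):
  Gamma_p = [[2.4721]]
  r_p     = [1.0803]
With p = 1 this is the single equation gamma(0) phi_1 = gamma(1):
  phi_hat_1 = gamma(1) / gamma(0) = 1.0803 / 2.4721 = 0.4370.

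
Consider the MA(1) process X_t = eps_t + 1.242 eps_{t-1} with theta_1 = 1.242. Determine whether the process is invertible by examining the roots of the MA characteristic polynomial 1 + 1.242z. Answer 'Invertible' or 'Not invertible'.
\text{Not invertible}

The MA(q) characteristic polynomial is P(z) = 1 + 1.242z.
Invertibility requires all roots to lie outside the unit circle, i.e. |z| > 1 for every root.
This is linear in z: 1 + (1.242) z = 0  =>  z = -1/(1.242) = -0.805153,  |z| = 0.805153.
Moduli of all roots: 0.8052.
All moduli strictly greater than 1? No.
Verdict: Not invertible.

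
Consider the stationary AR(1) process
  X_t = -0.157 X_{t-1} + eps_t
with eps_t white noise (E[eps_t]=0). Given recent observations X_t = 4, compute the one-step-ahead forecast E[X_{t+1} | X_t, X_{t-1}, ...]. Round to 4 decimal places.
E[X_{t+1} \mid \mathcal F_t] = -0.6280

For an AR(p) model X_t = c + sum_i phi_i X_{t-i} + eps_t, the
one-step-ahead conditional mean is
  E[X_{t+1} | X_t, ...] = c + sum_i phi_i X_{t+1-i}.
Substitute known values:
  E[X_{t+1} | ...] = (-0.157) * (4)
                   = -0.6280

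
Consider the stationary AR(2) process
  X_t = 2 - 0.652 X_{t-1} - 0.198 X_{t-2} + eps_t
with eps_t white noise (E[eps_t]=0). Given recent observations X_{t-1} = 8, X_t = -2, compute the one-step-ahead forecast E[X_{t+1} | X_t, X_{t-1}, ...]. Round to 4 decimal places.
E[X_{t+1} \mid \mathcal F_t] = 1.7200

For an AR(p) model X_t = c + sum_i phi_i X_{t-i} + eps_t, the
one-step-ahead conditional mean is
  E[X_{t+1} | X_t, ...] = c + sum_i phi_i X_{t+1-i}.
Substitute known values:
  E[X_{t+1} | ...] = 2 + (-0.652) * (-2) + (-0.198) * (8)
                   = 1.7200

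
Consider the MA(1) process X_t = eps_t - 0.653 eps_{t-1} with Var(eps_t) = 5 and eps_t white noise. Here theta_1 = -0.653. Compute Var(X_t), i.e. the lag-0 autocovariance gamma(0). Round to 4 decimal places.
\gamma(0) = 7.1320

For an MA(q) process X_t = eps_t + sum_i theta_i eps_{t-i} with
Var(eps_t) = sigma^2, the variance is
  gamma(0) = sigma^2 * (1 + sum_i theta_i^2).
  sum_i theta_i^2 = (-0.653)^2 = 0.426409.
  gamma(0) = 5 * (1 + 0.426409) = 5 * 1.426409 = 7.132045, which rounds to 7.1320.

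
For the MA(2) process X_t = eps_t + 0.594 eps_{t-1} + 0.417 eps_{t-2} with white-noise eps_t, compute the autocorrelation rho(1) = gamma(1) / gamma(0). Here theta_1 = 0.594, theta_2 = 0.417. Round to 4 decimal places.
\rho(1) = 0.5513

For an MA(q) process with theta_0 = 1, the autocovariance is
  gamma(k) = sigma^2 * sum_{i=0..q-k} theta_i * theta_{i+k},
and rho(k) = gamma(k) / gamma(0). Sigma^2 cancels.
  numerator   = (1)*(0.594) + (0.594)*(0.417) = 0.841698.
  denominator = (1)^2 + (0.594)^2 + (0.417)^2 = 1.526725.
  rho(1) = 0.841698 / 1.526725 = 0.5513.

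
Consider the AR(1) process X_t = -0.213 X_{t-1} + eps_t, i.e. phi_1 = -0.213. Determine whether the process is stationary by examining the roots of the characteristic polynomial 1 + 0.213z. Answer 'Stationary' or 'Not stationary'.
\text{Stationary}

The AR(p) characteristic polynomial is P(z) = 1 + 0.213z.
Stationarity requires all roots to lie outside the unit circle, i.e. |z| > 1 for every root.
This is linear in z: 1 + (0.213) z = 0  =>  z = -1/(0.213) = -4.694836,  |z| = 4.694836.
Moduli of all roots: 4.6948.
All moduli strictly greater than 1? Yes.
Verdict: Stationary.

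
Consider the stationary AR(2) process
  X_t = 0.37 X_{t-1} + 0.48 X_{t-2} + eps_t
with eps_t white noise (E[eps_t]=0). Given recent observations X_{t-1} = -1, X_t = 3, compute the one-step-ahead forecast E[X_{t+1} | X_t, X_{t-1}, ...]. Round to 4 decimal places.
E[X_{t+1} \mid \mathcal F_t] = 0.6300

For an AR(p) model X_t = c + sum_i phi_i X_{t-i} + eps_t, the
one-step-ahead conditional mean is
  E[X_{t+1} | X_t, ...] = c + sum_i phi_i X_{t+1-i}.
Substitute known values:
  E[X_{t+1} | ...] = (0.37) * (3) + (0.48) * (-1)
                   = 0.6300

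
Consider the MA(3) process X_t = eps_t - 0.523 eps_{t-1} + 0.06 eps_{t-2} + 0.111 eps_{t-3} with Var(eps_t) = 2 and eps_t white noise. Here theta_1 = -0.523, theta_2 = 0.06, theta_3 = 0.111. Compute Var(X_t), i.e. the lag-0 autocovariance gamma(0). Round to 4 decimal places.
\gamma(0) = 2.5789

For an MA(q) process X_t = eps_t + sum_i theta_i eps_{t-i} with
Var(eps_t) = sigma^2, the variance is
  gamma(0) = sigma^2 * (1 + sum_i theta_i^2).
  sum_i theta_i^2 = (-0.523)^2 + (0.06)^2 + (0.111)^2 = 0.273529 + 0.0036 + 0.012321 = 0.28945.
  gamma(0) = 2 * (1 + 0.28945) = 2 * 1.28945 = 2.5789.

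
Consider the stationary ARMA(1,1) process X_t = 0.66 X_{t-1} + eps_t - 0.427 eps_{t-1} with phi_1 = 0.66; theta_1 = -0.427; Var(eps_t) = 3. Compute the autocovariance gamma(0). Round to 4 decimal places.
\gamma(0) = 3.2886

Multiply the model equation by X_{t-k} and take expectations. With theta_0 = psi_0 = 1 and psi_j the MA(infinity) weights, this gives
  gamma(k) - sum_i phi_i gamma(k-i) = c_k,
  c_k = sigma^2 * sum_{j=k..q} theta_j psi_{j-k}   (c_k = 0 for k > q),
using gamma(-m) = gamma(m).
psi-weights needed (psi_j = theta_j + sum_i phi_i psi_{j-i}):
  psi_1 = theta_1 + phi_1 = -0.427 + (0.66) = 0.233
Right-hand sides:
  c_0 = sigma^2 (1 + theta_1 psi_1) = 3 * (1 + (-0.427)(0.233)) = 3 * 0.900509 = 2.701527
  c_1 = sigma^2 theta_1 = 3 * (-0.427) = -1.281
  c_2 = 0
Equations for k = 0 and k = 1 (AR order 1):
  gamma(0) = phi_1 gamma(1) + c_0
  gamma(1) = phi_1 gamma(0) + c_1
Substituting the second into the first: gamma(0) (1 - phi_1^2) = c_0 + phi_1 c_1, so
  gamma(0) = (c_0 + phi_1 c_1) / (1 - phi_1^2) = (2.701527 + (0.66)(-1.281)) / (1 - (0.66)^2) = 1.856067 / 0.5644 = 3.288567.
Therefore gamma(0) = 3.2886 (to 4 decimal places).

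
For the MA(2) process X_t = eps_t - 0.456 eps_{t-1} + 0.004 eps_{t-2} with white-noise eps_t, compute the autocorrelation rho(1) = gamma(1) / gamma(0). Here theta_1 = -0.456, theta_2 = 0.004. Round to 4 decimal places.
\rho(1) = -0.3790

For an MA(q) process with theta_0 = 1, the autocovariance is
  gamma(k) = sigma^2 * sum_{i=0..q-k} theta_i * theta_{i+k},
and rho(k) = gamma(k) / gamma(0). Sigma^2 cancels.
  numerator   = (1)*(-0.456) + (-0.456)*(0.004) = -0.457824.
  denominator = (1)^2 + (-0.456)^2 + (0.004)^2 = 1.207952.
  rho(1) = -0.457824 / 1.207952 = -0.3790.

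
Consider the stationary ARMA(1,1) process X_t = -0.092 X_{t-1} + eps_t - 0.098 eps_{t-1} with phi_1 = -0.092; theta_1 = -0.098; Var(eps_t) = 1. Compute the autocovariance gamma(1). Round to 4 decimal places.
\gamma(1) = -0.1933

Multiply the model equation by X_{t-k} and take expectations. With theta_0 = psi_0 = 1 and psi_j the MA(infinity) weights, this gives
  gamma(k) - sum_i phi_i gamma(k-i) = c_k,
  c_k = sigma^2 * sum_{j=k..q} theta_j psi_{j-k}   (c_k = 0 for k > q),
using gamma(-m) = gamma(m).
psi-weights needed (psi_j = theta_j + sum_i phi_i psi_{j-i}):
  psi_1 = theta_1 + phi_1 = -0.098 + (-0.092) = -0.19
Right-hand sides:
  c_0 = sigma^2 (1 + theta_1 psi_1) = 1 * (1 + (-0.098)(-0.19)) = 1 * 1.01862 = 1.01862
  c_1 = sigma^2 theta_1 = 1 * (-0.098) = -0.098
  c_2 = 0
Equations for k = 0 and k = 1 (AR order 1):
  gamma(0) = phi_1 gamma(1) + c_0
  gamma(1) = phi_1 gamma(0) + c_1
Substituting the second into the first: gamma(0) (1 - phi_1^2) = c_0 + phi_1 c_1, so
  gamma(0) = (c_0 + phi_1 c_1) / (1 - phi_1^2) = (1.01862 + (-0.092)(-0.098)) / (1 - (-0.092)^2) = 1.027636 / 0.991536 = 1.036408.
  gamma(1) = phi_1 gamma(0) + c_1 = (-0.092)(1.036408) + (-0.098) = -0.19335.
Therefore gamma(1) = -0.1933 (to 4 decimal places).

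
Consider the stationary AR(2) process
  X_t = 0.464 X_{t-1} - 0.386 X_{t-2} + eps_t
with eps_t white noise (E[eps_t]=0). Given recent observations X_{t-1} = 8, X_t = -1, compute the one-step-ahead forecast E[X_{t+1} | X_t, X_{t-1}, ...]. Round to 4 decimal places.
E[X_{t+1} \mid \mathcal F_t] = -3.5520

For an AR(p) model X_t = c + sum_i phi_i X_{t-i} + eps_t, the
one-step-ahead conditional mean is
  E[X_{t+1} | X_t, ...] = c + sum_i phi_i X_{t+1-i}.
Substitute known values:
  E[X_{t+1} | ...] = (0.464) * (-1) + (-0.386) * (8)
                   = -3.5520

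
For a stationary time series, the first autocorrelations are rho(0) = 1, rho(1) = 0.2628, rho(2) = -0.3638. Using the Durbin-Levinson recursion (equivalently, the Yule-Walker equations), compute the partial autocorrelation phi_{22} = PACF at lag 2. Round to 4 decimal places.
\phi_{22} = -0.4650

The PACF at lag k is phi_{kk}, the last component of the solution
to the Yule-Walker system G_k phi = r_k where
  (G_k)_{ij} = rho(|i - j|), (r_k)_i = rho(i), i,j = 1..k.
Equivalently, Durbin-Levinson gives phi_{kk} iteratively:
  phi_{11} = rho(1)
  phi_{kk} = [rho(k) - sum_{j=1..k-1} phi_{k-1,j} rho(k-j)]
            / [1 - sum_{j=1..k-1} phi_{k-1,j} rho(j)],
  phi_{k,j} = phi_{k-1,j} - phi_{kk} phi_{k-1,k-j},  j = 1..k-1.
Step k = 1:
  phi_11 = rho(1) = 0.2628.
Step k = 2:
  phi_22 = [rho(2) - phi_11 rho(1)] / [1 - phi_11 rho(1)] = [-0.3638 - (0.2628)(0.2628)] / [1 - (0.2628)(0.2628)]
         = -0.43286384 / 0.93093616 = -0.465.
Therefore phi_{22} = -0.4650.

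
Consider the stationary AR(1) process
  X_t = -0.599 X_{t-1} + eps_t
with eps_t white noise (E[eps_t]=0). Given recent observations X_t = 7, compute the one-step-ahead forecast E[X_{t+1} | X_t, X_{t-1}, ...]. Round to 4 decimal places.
E[X_{t+1} \mid \mathcal F_t] = -4.1930

For an AR(p) model X_t = c + sum_i phi_i X_{t-i} + eps_t, the
one-step-ahead conditional mean is
  E[X_{t+1} | X_t, ...] = c + sum_i phi_i X_{t+1-i}.
Substitute known values:
  E[X_{t+1} | ...] = (-0.599) * (7)
                   = -4.1930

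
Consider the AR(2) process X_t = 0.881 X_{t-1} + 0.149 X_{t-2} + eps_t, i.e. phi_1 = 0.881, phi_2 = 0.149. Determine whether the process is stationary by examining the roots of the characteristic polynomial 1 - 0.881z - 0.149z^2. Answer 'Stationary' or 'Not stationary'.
\text{Not stationary}

The AR(p) characteristic polynomial is P(z) = 1 - 0.881z - 0.149z^2.
Stationarity requires all roots to lie outside the unit circle, i.e. |z| > 1 for every root.
Set 1 + (-0.881) z + (-0.149) z^2 = 0, i.e. a z^2 + b z + c = 0 with a = -0.149, b = -0.881, c = 1.
Discriminant D = b^2 - 4ac = (-0.881)^2 - 4*(-0.149)*1 = 0.776161 - (-0.596) = 1.372161.
D >= 0, so the roots are real: z = (-b +/- sqrt(D)) / (2a) = (0.881 +/- 1.171393) / (-0.298).
  z_1 = (0.881 + 1.171393) / (-0.298) = -6.8872,   |z_1| = 6.8872.
  z_2 = (0.881 - 1.171393) / (-0.298) = 0.9745,   |z_2| = 0.9745.
Moduli of all roots: 6.8872, 0.9745.
All moduli strictly greater than 1? No.
Verdict: Not stationary.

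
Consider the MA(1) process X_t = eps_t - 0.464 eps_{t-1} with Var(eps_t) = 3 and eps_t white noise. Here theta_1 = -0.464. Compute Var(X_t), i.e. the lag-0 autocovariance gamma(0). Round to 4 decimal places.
\gamma(0) = 3.6459

For an MA(q) process X_t = eps_t + sum_i theta_i eps_{t-i} with
Var(eps_t) = sigma^2, the variance is
  gamma(0) = sigma^2 * (1 + sum_i theta_i^2).
  sum_i theta_i^2 = (-0.464)^2 = 0.215296.
  gamma(0) = 3 * (1 + 0.215296) = 3 * 1.215296 = 3.645888, which rounds to 3.6459.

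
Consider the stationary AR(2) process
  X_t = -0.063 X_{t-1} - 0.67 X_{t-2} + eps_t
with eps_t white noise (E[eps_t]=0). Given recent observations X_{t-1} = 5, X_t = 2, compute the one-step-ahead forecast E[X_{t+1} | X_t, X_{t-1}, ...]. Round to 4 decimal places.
E[X_{t+1} \mid \mathcal F_t] = -3.4760

For an AR(p) model X_t = c + sum_i phi_i X_{t-i} + eps_t, the
one-step-ahead conditional mean is
  E[X_{t+1} | X_t, ...] = c + sum_i phi_i X_{t+1-i}.
Substitute known values:
  E[X_{t+1} | ...] = (-0.063) * (2) + (-0.67) * (5)
                   = -3.4760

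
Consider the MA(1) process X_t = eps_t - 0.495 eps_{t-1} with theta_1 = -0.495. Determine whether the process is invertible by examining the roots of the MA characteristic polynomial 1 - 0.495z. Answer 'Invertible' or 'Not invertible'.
\text{Invertible}

The MA(q) characteristic polynomial is P(z) = 1 - 0.495z.
Invertibility requires all roots to lie outside the unit circle, i.e. |z| > 1 for every root.
This is linear in z: 1 + (-0.495) z = 0  =>  z = -1/(-0.495) = 2.020202,  |z| = 2.020202.
Moduli of all roots: 2.0202.
All moduli strictly greater than 1? Yes.
Verdict: Invertible.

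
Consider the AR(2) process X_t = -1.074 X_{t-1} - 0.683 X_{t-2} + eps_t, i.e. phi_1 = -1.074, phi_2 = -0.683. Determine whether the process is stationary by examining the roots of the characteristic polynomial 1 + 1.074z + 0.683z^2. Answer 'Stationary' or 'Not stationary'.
\text{Stationary}

The AR(p) characteristic polynomial is P(z) = 1 + 1.074z + 0.683z^2.
Stationarity requires all roots to lie outside the unit circle, i.e. |z| > 1 for every root.
Set 1 + (1.074) z + (0.683) z^2 = 0, i.e. a z^2 + b z + c = 0 with a = 0.683, b = 1.074, c = 1.
Discriminant D = b^2 - 4ac = (1.074)^2 - 4*(0.683)*1 = 1.153476 - (2.732) = -1.578524.
D < 0, so the roots are the complex-conjugate pair z = (-b +/- i sqrt(-D)) / (2a) = -0.7862 +/- 0.9198i.
For a conjugate pair |z|^2 = z * conj(z) = (product of roots) = c/a = 1/(0.683) = 1.464129, so |z| = sqrt(1.464129) = 1.21 for both roots.
Moduli of all roots: 1.2100, 1.2100.
All moduli strictly greater than 1? Yes.
Verdict: Stationary.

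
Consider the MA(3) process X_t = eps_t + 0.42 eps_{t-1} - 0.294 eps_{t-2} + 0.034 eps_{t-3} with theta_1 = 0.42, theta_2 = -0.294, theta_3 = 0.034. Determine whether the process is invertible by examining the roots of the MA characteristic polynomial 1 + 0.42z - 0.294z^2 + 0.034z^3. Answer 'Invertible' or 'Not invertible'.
\text{Invertible}

The MA(q) characteristic polynomial is P(z) = 1 + 0.42z - 0.294z^2 + 0.034z^3.
Invertibility requires all roots to lie outside the unit circle, i.e. |z| > 1 for every root.
Degree 3: look for a simple real root z0 first, then factor out (1 - z/z0) and solve the remaining quadratic.
Testing z0 = 5: P(5) = 1 + (0.42)(5) + (-0.294)(5)^2 + (0.034)(5)^3
  = 1 + (2.1) + (-7.35) + (4.25) = 0.  So z_0 = 5 is a root, |z_0| = 5.
Divide out the factor (1 - 0.2 z) = (1 - z/z0) (since 1/z0 = 0.2):
  P(z) = (1 - 0.2 z)(1 + (0.62) z + (-0.17) z^2)
  [check: z-coef 0.62 - (0.2) = 0.42; z^2-coef -0.17 - (0.2)(0.62) = -0.294; z^3-coef -(0.2)(-0.17) = 0.034.]
Remaining roots from the quadratic factor 1 + (0.62) z + (-0.17) z^2:
  Set 1 + (0.62) z + (-0.17) z^2 = 0, i.e. a z^2 + b z + c = 0 with a = -0.17, b = 0.62, c = 1.
  Discriminant D = b^2 - 4ac = (0.62)^2 - 4*(-0.17)*1 = 0.3844 - (-0.68) = 1.0644.
  D >= 0, so the roots are real: z = (-b +/- sqrt(D)) / (2a) = (-0.62 +/- 1.031698) / (-0.34).
    z_1 = (-0.62 + 1.031698) / (-0.34) = -1.2109,   |z_1| = 1.2109.
    z_2 = (-0.62 - 1.031698) / (-0.34) = 4.8579,   |z_2| = 4.8579.
Moduli of all roots: 5.0000, 1.2109, 4.8579.
All moduli strictly greater than 1? Yes.
Verdict: Invertible.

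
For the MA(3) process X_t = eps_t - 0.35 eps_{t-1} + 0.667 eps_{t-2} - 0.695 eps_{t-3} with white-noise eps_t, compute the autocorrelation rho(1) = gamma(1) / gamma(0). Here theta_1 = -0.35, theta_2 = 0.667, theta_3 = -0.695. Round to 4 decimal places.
\rho(1) = -0.5106

For an MA(q) process with theta_0 = 1, the autocovariance is
  gamma(k) = sigma^2 * sum_{i=0..q-k} theta_i * theta_{i+k},
and rho(k) = gamma(k) / gamma(0). Sigma^2 cancels.
  numerator   = (1)*(-0.35) + (-0.35)*(0.667) + (0.667)*(-0.695) = -1.047015.
  denominator = (1)^2 + (-0.35)^2 + (0.667)^2 + (-0.695)^2 = 2.050414.
  rho(1) = -1.047015 / 2.050414 = -0.5106.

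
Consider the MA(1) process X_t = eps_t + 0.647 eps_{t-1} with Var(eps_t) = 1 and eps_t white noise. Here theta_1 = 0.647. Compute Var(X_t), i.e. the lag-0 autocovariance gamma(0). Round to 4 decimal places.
\gamma(0) = 1.4186

For an MA(q) process X_t = eps_t + sum_i theta_i eps_{t-i} with
Var(eps_t) = sigma^2, the variance is
  gamma(0) = sigma^2 * (1 + sum_i theta_i^2).
  sum_i theta_i^2 = (0.647)^2 = 0.418609.
  gamma(0) = 1 * (1 + 0.418609) = 1 * 1.418609 = 1.418609, which rounds to 1.4186.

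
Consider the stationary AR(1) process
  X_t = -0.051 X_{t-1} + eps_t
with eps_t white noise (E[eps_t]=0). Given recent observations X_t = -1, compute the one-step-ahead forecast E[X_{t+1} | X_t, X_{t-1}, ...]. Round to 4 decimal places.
E[X_{t+1} \mid \mathcal F_t] = 0.0510

For an AR(p) model X_t = c + sum_i phi_i X_{t-i} + eps_t, the
one-step-ahead conditional mean is
  E[X_{t+1} | X_t, ...] = c + sum_i phi_i X_{t+1-i}.
Substitute known values:
  E[X_{t+1} | ...] = (-0.051) * (-1)
                   = 0.0510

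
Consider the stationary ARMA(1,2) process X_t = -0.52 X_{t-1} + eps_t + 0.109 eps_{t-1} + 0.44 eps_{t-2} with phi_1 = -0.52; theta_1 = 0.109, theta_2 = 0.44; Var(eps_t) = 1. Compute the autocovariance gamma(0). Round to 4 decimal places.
\gamma(0) = 1.7547

Multiply the model equation by X_{t-k} and take expectations. With theta_0 = psi_0 = 1 and psi_j the MA(infinity) weights, this gives
  gamma(k) - sum_i phi_i gamma(k-i) = c_k,
  c_k = sigma^2 * sum_{j=k..q} theta_j psi_{j-k}   (c_k = 0 for k > q),
using gamma(-m) = gamma(m).
psi-weights needed (psi_j = theta_j + sum_i phi_i psi_{j-i}):
  psi_1 = theta_1 + phi_1 = 0.109 + (-0.52) = -0.411
  psi_2 = theta_2 + phi_1 psi_1 = 0.44 + (-0.52)(-0.411) = 0.65372
Right-hand sides:
  c_0 = sigma^2 (1 + theta_1 psi_1 + theta_2 psi_2) = 1 * (1 + (0.109)(-0.411) + (0.44)(0.65372)) = 1 * 1.242838 = 1.242838
  c_1 = sigma^2 (theta_1 + theta_2 psi_1) = 1 * (0.109 + (0.44)(-0.411)) = -0.07184
  c_2 = sigma^2 theta_2 = 1 * (0.44) = 0.44
Equations for k = 0 and k = 1 (AR order 1):
  gamma(0) = phi_1 gamma(1) + c_0
  gamma(1) = phi_1 gamma(0) + c_1
Substituting the second into the first: gamma(0) (1 - phi_1^2) = c_0 + phi_1 c_1, so
  gamma(0) = (c_0 + phi_1 c_1) / (1 - phi_1^2) = (1.242838 + (-0.52)(-0.07184)) / (1 - (-0.52)^2) = 1.280195 / 0.7296 = 1.754653.
Therefore gamma(0) = 1.7547 (to 4 decimal places).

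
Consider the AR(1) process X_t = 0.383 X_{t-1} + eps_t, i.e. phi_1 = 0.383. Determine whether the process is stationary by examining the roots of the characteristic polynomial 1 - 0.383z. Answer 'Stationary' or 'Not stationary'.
\text{Stationary}

The AR(p) characteristic polynomial is P(z) = 1 - 0.383z.
Stationarity requires all roots to lie outside the unit circle, i.e. |z| > 1 for every root.
This is linear in z: 1 + (-0.383) z = 0  =>  z = -1/(-0.383) = 2.610966,  |z| = 2.610966.
Moduli of all roots: 2.6110.
All moduli strictly greater than 1? Yes.
Verdict: Stationary.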